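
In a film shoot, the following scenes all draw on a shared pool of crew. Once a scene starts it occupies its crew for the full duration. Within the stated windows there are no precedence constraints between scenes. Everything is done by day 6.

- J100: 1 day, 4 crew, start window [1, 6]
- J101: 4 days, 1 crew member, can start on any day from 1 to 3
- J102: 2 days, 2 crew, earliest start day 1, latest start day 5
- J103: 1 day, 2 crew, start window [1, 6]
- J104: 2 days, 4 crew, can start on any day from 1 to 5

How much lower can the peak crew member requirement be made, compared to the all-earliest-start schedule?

8

Early-start peak: d1:13  d2:7  d3:1  d4:1  d5:0  d6:0 ⇒ 13.
Leveled (J100@1, J101@1, J102@2, J103@2, J104@4): d1:5  d2:5  d3:3  d4:5  d5:4  d6:0 ⇒ 5.
Reduction 13 − 5 = 8.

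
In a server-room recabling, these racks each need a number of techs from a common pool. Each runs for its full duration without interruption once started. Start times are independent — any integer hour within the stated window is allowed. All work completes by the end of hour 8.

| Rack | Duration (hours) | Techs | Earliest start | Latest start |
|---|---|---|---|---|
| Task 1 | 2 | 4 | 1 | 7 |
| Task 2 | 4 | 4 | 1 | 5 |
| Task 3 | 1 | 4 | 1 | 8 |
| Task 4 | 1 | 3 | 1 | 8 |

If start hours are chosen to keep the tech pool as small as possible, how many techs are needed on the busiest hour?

4

Early-start (Task 1@1, Task 2@1, Task 3@1, Task 4@1) gives peak 15: h1:15  h2:8  h3:4  h4:4  h5:0  h6:0  h7:0  h8:0.
Shift Task 2→3, Task 3→7, Task 4→8.
Schedule Task 1@1, Task 2@3, Task 3@7, Task 4@8: h1:4  h2:4  h3:4  h4:4  h5:4  h6:4  h7:4  h8:3 — peak 4.
Total tech-hours = 31 over 8 hours ⇒ peak ≥ ⌈31/8⌉ = 4, so 4 is optimal.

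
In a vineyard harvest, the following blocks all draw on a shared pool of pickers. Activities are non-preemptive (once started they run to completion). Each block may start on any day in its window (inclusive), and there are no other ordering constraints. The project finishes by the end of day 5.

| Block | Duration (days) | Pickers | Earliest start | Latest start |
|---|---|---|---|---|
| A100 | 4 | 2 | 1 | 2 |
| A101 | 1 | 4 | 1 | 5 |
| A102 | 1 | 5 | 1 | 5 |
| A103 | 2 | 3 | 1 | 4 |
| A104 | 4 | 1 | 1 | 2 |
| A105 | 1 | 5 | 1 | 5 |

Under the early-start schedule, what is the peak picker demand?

20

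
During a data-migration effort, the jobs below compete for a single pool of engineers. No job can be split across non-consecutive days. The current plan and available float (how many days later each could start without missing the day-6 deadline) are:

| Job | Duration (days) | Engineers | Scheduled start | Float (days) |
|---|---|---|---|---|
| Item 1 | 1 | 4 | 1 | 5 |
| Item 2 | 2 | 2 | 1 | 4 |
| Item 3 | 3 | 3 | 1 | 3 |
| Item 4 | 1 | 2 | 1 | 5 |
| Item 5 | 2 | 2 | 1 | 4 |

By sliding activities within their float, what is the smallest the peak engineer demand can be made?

5

Early-start (Item 1@1, Item 2@1, Item 3@1, Item 4@1, Item 5@1) gives peak 13: d1:13  d2:7  d3:3  d4:0  d5:0  d6:0.
Shift Item 2→2, Item 3→2, Item 4→4, Item 5→5.
Schedule Item 1@1, Item 2@2, Item 3@2, Item 4@4, Item 5@5: d1:4  d2:5  d3:5  d4:5  d5:2  d6:2 — peak 5.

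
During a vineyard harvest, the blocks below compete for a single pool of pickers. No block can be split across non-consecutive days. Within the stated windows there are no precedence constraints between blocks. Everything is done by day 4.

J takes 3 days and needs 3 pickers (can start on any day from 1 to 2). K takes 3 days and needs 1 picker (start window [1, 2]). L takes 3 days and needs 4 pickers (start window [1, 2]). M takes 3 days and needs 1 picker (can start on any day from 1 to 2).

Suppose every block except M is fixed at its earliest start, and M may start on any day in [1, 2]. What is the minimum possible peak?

9

M@1: d1:9  d2:9  d3:9  d4:0 → peak 9
M@2: d1:8  d2:9  d3:9  d4:1 → peak 9
Best is M@1, peak 9.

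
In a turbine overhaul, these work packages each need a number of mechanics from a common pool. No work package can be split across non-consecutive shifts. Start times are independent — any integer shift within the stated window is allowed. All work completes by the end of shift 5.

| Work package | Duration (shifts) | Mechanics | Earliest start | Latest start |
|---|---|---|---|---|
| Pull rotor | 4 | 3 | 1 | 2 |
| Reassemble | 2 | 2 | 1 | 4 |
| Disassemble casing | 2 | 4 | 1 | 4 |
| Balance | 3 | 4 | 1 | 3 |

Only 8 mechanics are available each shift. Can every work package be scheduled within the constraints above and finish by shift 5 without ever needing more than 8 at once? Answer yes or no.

no

The minimum achievable peak is 9; 8 < 9, so no feasible schedule stays within the cap.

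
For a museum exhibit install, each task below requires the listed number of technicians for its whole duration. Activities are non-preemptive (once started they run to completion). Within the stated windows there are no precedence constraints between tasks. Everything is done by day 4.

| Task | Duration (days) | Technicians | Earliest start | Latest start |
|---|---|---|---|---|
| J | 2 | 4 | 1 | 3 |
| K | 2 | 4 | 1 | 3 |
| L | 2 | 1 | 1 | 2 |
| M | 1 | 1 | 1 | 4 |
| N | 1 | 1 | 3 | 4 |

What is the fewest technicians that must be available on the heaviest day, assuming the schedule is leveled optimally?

5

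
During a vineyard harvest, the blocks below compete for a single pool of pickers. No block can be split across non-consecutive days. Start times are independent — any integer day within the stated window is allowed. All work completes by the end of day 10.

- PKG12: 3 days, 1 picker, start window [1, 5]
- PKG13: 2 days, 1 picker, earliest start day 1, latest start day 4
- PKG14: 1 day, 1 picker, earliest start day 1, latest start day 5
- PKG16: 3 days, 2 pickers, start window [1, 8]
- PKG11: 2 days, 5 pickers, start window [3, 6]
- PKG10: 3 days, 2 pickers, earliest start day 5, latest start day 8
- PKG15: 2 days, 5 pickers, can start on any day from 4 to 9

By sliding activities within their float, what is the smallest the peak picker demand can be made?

Early-start (PKG12@1, PKG13@1, PKG14@1, PKG16@1, PKG11@3, PKG10@5, PKG15@4) gives peak 10: d1:5  d2:4  d3:8  d4:10  d5:7  d6:2  d7:2  d8:0  d9:0  d10:0.
Shift PKG11→4, PKG10→6, PKG15→9.
Schedule PKG12@1, PKG13@1, PKG14@1, PKG16@1, PKG11@4, PKG10@6, PKG15@9: d1:5  d2:4  d3:3  d4:5  d5:5  d6:2  d7:2  d8:2  d9:5  d10:5 — peak 5.

5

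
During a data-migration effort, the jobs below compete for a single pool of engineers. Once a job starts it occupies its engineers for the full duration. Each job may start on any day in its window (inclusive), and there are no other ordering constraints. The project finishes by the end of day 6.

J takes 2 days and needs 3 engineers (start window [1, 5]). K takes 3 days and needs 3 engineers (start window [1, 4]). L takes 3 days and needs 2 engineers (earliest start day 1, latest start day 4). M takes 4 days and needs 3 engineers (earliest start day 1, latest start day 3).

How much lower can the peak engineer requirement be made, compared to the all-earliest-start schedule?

5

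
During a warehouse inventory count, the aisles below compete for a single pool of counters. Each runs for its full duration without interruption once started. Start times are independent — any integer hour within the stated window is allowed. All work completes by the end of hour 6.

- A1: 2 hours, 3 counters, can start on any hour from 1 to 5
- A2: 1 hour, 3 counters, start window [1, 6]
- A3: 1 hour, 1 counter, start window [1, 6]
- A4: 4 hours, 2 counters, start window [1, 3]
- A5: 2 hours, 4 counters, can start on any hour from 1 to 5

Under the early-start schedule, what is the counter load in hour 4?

At early start, hour 4 has: A4.
Demand: 2 = 2.

2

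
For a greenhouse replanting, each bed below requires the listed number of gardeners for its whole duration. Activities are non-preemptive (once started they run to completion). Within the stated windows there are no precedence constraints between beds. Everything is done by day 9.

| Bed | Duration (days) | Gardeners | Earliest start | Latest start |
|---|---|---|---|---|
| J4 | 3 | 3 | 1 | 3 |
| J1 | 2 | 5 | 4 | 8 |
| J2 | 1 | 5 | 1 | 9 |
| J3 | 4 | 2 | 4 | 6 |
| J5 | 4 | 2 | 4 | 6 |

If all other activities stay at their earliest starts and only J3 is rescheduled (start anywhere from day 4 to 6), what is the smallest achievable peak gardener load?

J3@4: d1:8  d2:3  d3:3  d4:9  d5:9  d6:4  d7:4  d8:0  d9:0 → peak 9
J3@5: d1:8  d2:3  d3:3  d4:7  d5:9  d6:4  d7:4  d8:2  d9:0 → peak 9
J3@6: d1:8  d2:3  d3:3  d4:7  d5:7  d6:4  d7:4  d8:2  d9:2 → peak 8
Best is J3@6, peak 8.

8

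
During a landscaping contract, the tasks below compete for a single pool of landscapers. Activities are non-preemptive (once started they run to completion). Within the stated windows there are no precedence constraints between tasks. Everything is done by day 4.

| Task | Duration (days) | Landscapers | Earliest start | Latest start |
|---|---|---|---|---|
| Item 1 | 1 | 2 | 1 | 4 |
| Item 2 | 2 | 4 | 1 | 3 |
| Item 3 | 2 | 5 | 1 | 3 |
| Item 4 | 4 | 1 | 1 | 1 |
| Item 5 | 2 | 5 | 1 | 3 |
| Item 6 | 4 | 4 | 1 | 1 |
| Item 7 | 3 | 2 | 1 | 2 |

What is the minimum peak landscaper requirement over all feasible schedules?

16

Early-start (Item 1@1, Item 2@1, Item 3@1, Item 4@1, Item 5@1, Item 6@1, Item 7@1) gives peak 23: d1:23  d2:21  d3:7  d4:5.
Shift Item 5→3, Item 7→2.
Schedule Item 1@1, Item 2@1, Item 3@1, Item 4@1, Item 5@3, Item 6@1, Item 7@2: d1:16  d2:16  d3:12  d4:12 — peak 16.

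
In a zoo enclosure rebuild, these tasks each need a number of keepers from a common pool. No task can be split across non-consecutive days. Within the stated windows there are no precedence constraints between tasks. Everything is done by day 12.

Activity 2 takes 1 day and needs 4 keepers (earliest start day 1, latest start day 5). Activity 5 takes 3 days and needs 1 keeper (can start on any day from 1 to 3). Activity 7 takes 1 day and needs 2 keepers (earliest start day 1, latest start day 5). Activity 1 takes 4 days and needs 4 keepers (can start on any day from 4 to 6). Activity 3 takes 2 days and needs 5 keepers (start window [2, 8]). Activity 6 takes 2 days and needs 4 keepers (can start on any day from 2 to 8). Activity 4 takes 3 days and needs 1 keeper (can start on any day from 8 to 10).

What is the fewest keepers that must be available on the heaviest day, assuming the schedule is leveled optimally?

6

Early-start (Activity 2@1, Activity 5@1, Activity 7@1, Activity 1@4, Activity 3@2, Activity 6@2, Activity 4@8) gives peak 10: d1:7  d2:10  d3:10  d4:4  d5:4  d6:4  d7:4  d8:1  d9:1  d10:1  d11:0  d12:0.
Shift Activity 7→4, Activity 6→8.
Schedule Activity 2@1, Activity 5@1, Activity 7@4, Activity 1@4, Activity 3@2, Activity 6@8, Activity 4@8: d1:5  d2:6  d3:6  d4:6  d5:4  d6:4  d7:4  d8:5  d9:5  d10:1  d11:0  d12:0 — peak 6.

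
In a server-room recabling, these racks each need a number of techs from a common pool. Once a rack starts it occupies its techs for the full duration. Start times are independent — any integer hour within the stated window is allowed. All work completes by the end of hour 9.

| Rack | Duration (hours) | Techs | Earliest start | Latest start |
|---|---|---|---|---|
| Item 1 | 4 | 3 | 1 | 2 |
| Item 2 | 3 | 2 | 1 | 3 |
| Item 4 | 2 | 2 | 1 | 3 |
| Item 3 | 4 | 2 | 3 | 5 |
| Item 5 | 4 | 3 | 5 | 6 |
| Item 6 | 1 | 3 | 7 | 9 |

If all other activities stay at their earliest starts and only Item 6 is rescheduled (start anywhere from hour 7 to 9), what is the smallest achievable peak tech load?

Item 6@7: h1:7  h2:7  h3:7  h4:5  h5:5  h6:5  h7:6  h8:3  h9:0 → peak 7
Item 6@8: h1:7  h2:7  h3:7  h4:5  h5:5  h6:5  h7:3  h8:6  h9:0 → peak 7
Item 6@9: h1:7  h2:7  h3:7  h4:5  h5:5  h6:5  h7:3  h8:3  h9:3 → peak 7
Best is Item 6@7, peak 7.

7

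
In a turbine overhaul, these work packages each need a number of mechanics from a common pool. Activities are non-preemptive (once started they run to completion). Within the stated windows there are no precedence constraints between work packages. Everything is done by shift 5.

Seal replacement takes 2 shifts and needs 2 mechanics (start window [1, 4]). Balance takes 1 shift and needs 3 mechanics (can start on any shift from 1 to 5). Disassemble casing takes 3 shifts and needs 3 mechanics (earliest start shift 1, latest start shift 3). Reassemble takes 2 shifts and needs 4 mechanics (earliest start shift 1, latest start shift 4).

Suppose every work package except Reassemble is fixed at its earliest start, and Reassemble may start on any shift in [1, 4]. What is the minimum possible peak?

8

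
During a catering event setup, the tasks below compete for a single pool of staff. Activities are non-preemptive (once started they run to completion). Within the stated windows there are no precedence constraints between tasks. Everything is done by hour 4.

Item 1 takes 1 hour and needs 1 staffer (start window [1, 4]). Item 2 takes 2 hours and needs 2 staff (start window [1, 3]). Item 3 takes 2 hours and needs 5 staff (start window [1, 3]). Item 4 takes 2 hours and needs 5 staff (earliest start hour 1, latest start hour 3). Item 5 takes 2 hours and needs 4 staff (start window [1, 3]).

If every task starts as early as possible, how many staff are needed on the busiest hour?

17

Early-start schedule: Item 1@1, Item 2@1, Item 3@1, Item 4@1, Item 5@1.
Load per hour: hour 1: 17, hour 2: 16, hour 3: 0, hour 4: 0.
Peak is 17.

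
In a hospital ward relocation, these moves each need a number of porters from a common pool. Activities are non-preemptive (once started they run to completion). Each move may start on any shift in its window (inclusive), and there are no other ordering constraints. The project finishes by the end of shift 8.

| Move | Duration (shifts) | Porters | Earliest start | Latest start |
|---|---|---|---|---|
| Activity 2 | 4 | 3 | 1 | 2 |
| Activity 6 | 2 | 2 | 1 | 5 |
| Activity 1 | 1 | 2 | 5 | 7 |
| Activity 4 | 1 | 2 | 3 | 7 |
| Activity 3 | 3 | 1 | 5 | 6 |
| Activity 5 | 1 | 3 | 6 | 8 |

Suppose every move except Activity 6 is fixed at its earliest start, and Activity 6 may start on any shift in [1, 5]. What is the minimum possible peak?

5

Activity 6@1: s1:5  s2:5  s3:5  s4:3  s5:3  s6:4  s7:1  s8:0 → peak 5
Activity 6@2: s1:3  s2:5  s3:7  s4:3  s5:3  s6:4  s7:1  s8:0 → peak 7
Activity 6@3: s1:3  s2:3  s3:7  s4:5  s5:3  s6:4  s7:1  s8:0 → peak 7
Activity 6@4: s1:3  s2:3  s3:5  s4:5  s5:5  s6:4  s7:1  s8:0 → peak 5
Activity 6@5: s1:3  s2:3  s3:5  s4:3  s5:5  s6:6  s7:1  s8:0 → peak 6
Best is Activity 6@1, peak 5.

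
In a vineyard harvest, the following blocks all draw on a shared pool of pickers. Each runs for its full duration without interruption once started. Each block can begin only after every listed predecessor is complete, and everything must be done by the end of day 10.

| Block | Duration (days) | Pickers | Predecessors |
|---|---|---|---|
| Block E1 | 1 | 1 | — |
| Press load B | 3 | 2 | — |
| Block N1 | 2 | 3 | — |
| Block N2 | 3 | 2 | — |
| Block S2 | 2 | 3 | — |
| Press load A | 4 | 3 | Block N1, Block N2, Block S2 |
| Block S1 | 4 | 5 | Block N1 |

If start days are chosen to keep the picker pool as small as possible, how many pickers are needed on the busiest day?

7

Early-start (Block E1@1, Press load B@1, Block N1@1, Block N2@1, Block S2@1, Press load A@4, Block S1@3) gives peak 11: d1:11  d2:10  d3:9  d4:8  d5:8  d6:8  d7:3  d8:0  d9:0  d10:0.
Shift Press load B→6, Block N2→3, Press load A→7.
Schedule Block E1@1, Press load B@6, Block N1@1, Block N2@3, Block S2@1, Press load A@7, Block S1@3: d1:7  d2:6  d3:7  d4:7  d5:7  d6:7  d7:5  d8:5  d9:3  d10:3 — peak 7.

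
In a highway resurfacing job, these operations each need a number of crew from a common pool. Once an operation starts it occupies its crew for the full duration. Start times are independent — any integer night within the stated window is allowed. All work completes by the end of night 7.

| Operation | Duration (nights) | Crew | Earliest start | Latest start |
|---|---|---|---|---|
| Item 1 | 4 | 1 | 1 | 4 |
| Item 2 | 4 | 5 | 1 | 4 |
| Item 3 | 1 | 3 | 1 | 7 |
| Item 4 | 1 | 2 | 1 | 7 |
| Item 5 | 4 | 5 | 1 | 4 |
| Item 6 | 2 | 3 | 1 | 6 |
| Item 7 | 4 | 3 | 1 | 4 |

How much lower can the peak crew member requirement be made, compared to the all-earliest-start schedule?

8

Early-start peak: n1:22  n2:17  n3:14  n4:14  n5:0  n6:0  n7:0 ⇒ 22.
Leveled (Item 1@1, Item 2@1, Item 3@1, Item 4@1, Item 5@2, Item 6@1, Item 7@3): n1:14  n2:14  n3:14  n4:14  n5:8  n6:3  n7:0 ⇒ 14.
Reduction 22 − 14 = 8.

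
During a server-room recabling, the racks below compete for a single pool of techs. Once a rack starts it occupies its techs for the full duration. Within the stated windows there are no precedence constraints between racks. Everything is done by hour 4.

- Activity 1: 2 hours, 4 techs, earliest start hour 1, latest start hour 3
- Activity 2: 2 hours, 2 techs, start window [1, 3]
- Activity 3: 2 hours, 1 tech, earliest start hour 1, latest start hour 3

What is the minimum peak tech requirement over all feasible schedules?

Early-start (Activity 1@1, Activity 2@1, Activity 3@1) gives peak 7: h1:7  h2:7  h3:0  h4:0.
Shift Activity 2→3, Activity 3→3.
Schedule Activity 1@1, Activity 2@3, Activity 3@3: h1:4  h2:4  h3:3  h4:3 — peak 4.
Total tech-hours = 14 over 4 hours ⇒ peak ≥ ⌈14/4⌉ = 4, so 4 is optimal.

4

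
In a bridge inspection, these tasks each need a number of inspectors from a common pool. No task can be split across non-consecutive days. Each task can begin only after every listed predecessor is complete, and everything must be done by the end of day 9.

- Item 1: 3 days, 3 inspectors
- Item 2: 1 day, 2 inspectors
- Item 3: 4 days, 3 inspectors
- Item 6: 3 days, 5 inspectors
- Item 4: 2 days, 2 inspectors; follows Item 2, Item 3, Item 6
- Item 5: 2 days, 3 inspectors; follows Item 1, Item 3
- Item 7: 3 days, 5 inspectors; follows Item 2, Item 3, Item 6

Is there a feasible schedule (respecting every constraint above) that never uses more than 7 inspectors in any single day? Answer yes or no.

no

The minimum achievable peak is 8; 7 < 8, so no feasible schedule stays within the cap.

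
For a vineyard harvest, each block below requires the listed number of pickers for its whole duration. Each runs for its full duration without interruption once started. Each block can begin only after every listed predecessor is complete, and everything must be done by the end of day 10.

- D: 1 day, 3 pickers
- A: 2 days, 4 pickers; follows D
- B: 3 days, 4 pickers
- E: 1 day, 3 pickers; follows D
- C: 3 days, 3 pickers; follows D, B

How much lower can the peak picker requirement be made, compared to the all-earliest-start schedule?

7

Early-start peak: d1:7  d2:11  d3:8  d4:3  d5:3  d6:3  d7:0  d8:0  d9:0  d10:0 ⇒ 11.
Leveled (D@1, A@2, B@4, E@7, C@8): d1:3  d2:4  d3:4  d4:4  d5:4  d6:4  d7:3  d8:3  d9:3  d10:3 ⇒ 4.
Reduction 11 − 4 = 7.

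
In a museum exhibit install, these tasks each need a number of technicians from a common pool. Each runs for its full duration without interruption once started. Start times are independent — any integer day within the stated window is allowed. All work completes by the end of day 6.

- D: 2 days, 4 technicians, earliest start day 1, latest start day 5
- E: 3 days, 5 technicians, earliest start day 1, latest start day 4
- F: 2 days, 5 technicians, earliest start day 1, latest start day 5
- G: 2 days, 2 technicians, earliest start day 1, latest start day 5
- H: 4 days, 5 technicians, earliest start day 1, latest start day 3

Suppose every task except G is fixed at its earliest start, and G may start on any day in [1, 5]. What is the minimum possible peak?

19

G@1: d1:21  d2:21  d3:10  d4:5  d5:0  d6:0 → peak 21
G@2: d1:19  d2:21  d3:12  d4:5  d5:0  d6:0 → peak 21
G@3: d1:19  d2:19  d3:12  d4:7  d5:0  d6:0 → peak 19
G@4: d1:19  d2:19  d3:10  d4:7  d5:2  d6:0 → peak 19
G@5: d1:19  d2:19  d3:10  d4:5  d5:2  d6:2 → peak 19
Best is G@3, peak 19.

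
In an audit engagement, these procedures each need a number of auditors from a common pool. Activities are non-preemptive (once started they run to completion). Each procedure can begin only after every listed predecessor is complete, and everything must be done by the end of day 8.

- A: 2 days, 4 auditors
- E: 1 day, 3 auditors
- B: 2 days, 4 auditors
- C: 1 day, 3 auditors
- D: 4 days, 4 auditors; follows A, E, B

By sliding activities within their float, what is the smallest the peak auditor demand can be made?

7

Early-start (A@1, E@1, B@1, C@1, D@3) gives peak 14: d1:14  d2:8  d3:4  d4:4  d5:4  d6:4  d7:0  d8:0.
Shift B→3, C→2, D→5.
Schedule A@1, E@1, B@3, C@2, D@5: d1:7  d2:7  d3:4  d4:4  d5:4  d6:4  d7:4  d8:4 — peak 7.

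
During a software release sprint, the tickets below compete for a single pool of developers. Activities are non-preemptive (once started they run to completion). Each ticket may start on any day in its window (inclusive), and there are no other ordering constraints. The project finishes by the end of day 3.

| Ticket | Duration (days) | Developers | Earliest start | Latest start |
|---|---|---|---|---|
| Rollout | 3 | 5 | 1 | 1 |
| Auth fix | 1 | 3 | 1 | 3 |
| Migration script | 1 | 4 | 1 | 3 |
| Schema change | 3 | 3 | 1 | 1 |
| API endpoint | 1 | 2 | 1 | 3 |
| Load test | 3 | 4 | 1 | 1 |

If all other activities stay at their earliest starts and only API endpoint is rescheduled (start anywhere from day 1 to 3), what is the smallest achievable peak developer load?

API endpoint@1: d1:21  d2:12  d3:12 → peak 21
API endpoint@2: d1:19  d2:14  d3:12 → peak 19
API endpoint@3: d1:19  d2:12  d3:14 → peak 19
Best is API endpoint@2, peak 19.

19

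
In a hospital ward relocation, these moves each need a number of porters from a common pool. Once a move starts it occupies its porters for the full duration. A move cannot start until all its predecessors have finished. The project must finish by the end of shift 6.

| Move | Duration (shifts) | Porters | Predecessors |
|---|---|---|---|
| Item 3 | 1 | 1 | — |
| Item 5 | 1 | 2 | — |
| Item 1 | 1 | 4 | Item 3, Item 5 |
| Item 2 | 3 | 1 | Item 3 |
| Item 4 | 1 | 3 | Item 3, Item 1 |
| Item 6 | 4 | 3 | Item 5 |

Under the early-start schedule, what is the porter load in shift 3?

At early start, shift 3 has: Item 2, Item 4, Item 6.
Demand: 1 + 3 + 3 = 7.

7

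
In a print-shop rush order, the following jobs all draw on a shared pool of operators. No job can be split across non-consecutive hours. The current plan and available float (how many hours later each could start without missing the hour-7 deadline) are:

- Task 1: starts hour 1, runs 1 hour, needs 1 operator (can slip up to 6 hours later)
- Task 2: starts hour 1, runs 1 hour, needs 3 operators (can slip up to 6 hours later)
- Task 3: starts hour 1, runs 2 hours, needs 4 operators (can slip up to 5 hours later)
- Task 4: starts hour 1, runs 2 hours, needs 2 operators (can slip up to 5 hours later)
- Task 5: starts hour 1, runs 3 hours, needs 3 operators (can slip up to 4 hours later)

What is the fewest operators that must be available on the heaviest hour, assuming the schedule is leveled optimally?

5

Early-start (Task 1@1, Task 2@1, Task 3@1, Task 4@1, Task 5@1) gives peak 13: h1:13  h2:9  h3:3  h4:0  h5:0  h6:0  h7:0.
Shift Task 3→2, Task 4→4, Task 5→4.
Schedule Task 1@1, Task 2@1, Task 3@2, Task 4@4, Task 5@4: h1:4  h2:4  h3:4  h4:5  h5:5  h6:3  h7:0 — peak 5.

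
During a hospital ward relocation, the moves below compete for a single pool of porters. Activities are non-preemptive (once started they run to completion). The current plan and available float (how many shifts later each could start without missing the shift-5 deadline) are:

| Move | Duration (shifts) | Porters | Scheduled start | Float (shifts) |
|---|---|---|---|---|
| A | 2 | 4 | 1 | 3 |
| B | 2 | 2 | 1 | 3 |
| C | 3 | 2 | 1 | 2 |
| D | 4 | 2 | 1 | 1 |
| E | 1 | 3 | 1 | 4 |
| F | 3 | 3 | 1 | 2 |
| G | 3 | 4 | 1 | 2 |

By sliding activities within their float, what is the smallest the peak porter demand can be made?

Early-start (A@1, B@1, C@1, D@1, E@1, F@1, G@1) gives peak 20: s1:20  s2:17  s3:11  s4:2  s5:0.
Shift E→5, F→3, G→3.
Schedule A@1, B@1, C@1, D@1, E@5, F@3, G@3: s1:10  s2:10  s3:11  s4:9  s5:10 — peak 11.

11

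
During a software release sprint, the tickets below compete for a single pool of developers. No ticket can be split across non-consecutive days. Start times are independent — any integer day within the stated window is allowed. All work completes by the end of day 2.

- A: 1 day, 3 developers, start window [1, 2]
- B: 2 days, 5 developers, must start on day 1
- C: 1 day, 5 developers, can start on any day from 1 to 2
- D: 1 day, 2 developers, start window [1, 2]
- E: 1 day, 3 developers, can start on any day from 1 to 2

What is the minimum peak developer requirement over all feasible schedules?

Early-start (A@1, B@1, C@1, D@1, E@1) gives peak 18: d1:18  d2:5.
Shift C→2, D→2.
Schedule A@1, B@1, C@2, D@2, E@1: d1:11  d2:12 — peak 12.
Total developer-days = 23 over 2 days ⇒ peak ≥ ⌈23/2⌉ = 12, so 12 is optimal.

12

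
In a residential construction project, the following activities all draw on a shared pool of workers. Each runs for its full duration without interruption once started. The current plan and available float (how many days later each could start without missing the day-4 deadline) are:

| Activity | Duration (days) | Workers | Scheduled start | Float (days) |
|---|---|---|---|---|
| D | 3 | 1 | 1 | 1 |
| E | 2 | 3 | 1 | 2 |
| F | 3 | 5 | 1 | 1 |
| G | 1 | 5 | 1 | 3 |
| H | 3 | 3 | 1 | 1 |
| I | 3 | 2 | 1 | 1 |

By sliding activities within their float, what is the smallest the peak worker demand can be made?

Early-start (D@1, E@1, F@1, G@1, H@1, I@1) gives peak 19: d1:19  d2:14  d3:11  d4:0.
Shift H→2, I→2.
Schedule D@1, E@1, F@1, G@1, H@2, I@2: d1:14  d2:14  d3:11  d4:5 — peak 14.

14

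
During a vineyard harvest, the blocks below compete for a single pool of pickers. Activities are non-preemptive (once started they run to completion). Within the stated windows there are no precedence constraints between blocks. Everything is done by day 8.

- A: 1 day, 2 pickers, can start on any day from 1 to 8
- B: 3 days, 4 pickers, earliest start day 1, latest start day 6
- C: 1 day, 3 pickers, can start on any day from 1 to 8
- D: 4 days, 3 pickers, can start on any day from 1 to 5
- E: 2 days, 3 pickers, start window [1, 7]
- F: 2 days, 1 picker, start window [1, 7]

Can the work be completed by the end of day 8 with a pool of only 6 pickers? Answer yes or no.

Schedule A@1, B@1, C@4, D@4, E@5, F@2: d1:6  d2:5  d3:5  d4:6  d5:6  d6:6  d7:3  d8:0 — peak 6 ≤ 6.

yes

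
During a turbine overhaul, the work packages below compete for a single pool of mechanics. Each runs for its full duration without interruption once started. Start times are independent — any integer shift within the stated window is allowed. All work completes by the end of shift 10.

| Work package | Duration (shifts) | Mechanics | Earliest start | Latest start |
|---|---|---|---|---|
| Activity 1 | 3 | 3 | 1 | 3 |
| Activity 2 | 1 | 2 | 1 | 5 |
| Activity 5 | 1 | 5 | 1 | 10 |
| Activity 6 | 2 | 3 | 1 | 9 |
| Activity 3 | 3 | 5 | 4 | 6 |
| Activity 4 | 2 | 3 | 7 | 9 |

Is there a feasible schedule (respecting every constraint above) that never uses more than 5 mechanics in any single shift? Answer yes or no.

no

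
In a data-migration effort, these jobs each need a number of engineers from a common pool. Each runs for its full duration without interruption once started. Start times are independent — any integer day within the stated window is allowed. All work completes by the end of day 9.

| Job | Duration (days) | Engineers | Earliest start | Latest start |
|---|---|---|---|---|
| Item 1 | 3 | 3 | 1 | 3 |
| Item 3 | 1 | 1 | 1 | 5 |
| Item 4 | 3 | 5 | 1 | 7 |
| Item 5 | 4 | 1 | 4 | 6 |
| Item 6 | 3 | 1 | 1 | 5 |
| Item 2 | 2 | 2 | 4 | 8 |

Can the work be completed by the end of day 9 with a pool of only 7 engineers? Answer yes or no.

yes

Schedule Item 1@1, Item 3@1, Item 4@4, Item 5@4, Item 6@1, Item 2@7: d1:5  d2:4  d3:4  d4:6  d5:6  d6:6  d7:3  d8:2  d9:0 — peak 6 ≤ 7.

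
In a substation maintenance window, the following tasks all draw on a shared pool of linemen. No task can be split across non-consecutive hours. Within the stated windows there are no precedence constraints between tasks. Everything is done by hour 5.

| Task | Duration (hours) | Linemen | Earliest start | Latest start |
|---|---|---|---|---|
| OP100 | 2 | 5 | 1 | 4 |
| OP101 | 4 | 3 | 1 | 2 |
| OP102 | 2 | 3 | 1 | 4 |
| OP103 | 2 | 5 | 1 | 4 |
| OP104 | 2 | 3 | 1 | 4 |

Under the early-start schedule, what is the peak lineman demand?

Early-start schedule: OP100@1, OP101@1, OP102@1, OP103@1, OP104@1.
Load per hour: hour 1: 19, hour 2: 19, hour 3: 3, hour 4: 3, hour 5: 0.
Peak is 19.

19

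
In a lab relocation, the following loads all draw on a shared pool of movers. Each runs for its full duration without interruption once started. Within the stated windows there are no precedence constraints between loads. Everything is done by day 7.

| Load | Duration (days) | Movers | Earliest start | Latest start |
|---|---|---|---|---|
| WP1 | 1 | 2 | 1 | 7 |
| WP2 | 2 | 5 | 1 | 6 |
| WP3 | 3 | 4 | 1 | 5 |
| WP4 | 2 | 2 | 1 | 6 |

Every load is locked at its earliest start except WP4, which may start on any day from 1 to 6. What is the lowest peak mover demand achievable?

WP4@1: d1:13  d2:11  d3:4  d4:0  d5:0  d6:0  d7:0 → peak 13
WP4@2: d1:11  d2:11  d3:6  d4:0  d5:0  d6:0  d7:0 → peak 11
WP4@3: d1:11  d2:9  d3:6  d4:2  d5:0  d6:0  d7:0 → peak 11
WP4@4: d1:11  d2:9  d3:4  d4:2  d5:2  d6:0  d7:0 → peak 11
WP4@5: d1:11  d2:9  d3:4  d4:0  d5:2  d6:2  d7:0 → peak 11
WP4@6: d1:11  d2:9  d3:4  d4:0  d5:0  d6:2  d7:2 → peak 11
Best is WP4@2, peak 11.

11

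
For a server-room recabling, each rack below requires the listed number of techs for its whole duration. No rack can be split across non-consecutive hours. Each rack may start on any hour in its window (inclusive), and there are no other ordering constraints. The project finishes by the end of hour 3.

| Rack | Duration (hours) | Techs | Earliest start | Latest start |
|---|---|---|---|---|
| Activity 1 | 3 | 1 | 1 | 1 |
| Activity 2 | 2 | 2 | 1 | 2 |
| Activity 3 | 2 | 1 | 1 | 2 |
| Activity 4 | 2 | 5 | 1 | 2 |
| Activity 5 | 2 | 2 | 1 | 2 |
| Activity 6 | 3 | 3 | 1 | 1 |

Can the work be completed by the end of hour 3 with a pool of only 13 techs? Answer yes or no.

no

The minimum achievable peak is 14; 13 < 14, so no feasible schedule stays within the cap.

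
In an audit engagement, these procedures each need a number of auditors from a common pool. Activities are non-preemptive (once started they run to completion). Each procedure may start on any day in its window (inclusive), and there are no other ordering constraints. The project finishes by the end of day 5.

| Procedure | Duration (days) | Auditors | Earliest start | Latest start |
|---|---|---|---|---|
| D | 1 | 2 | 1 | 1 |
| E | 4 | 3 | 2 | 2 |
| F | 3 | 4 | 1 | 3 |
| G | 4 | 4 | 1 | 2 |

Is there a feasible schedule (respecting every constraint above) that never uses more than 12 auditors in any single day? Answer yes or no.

Schedule D@1, E@2, F@1, G@1: d1:10  d2:11  d3:11  d4:7  d5:3 — peak 11 ≤ 12.

yes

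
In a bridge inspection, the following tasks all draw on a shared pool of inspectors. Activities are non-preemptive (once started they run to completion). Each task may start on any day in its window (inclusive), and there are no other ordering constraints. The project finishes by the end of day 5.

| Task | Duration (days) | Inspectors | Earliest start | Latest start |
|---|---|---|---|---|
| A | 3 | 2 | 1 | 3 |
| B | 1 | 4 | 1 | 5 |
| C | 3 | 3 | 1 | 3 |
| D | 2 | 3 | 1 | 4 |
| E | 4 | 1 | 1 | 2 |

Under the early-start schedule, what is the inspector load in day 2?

9

At early start, day 2 has: A, C, D, E.
Demand: 2 + 3 + 3 + 1 = 9.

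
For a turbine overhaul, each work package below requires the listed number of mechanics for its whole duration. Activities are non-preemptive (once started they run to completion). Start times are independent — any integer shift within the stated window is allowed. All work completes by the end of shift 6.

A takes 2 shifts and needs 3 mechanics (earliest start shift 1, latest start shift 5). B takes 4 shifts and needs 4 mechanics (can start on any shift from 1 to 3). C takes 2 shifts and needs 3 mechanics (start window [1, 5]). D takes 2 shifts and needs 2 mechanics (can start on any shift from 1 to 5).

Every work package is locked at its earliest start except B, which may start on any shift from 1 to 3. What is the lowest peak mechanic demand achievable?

B@1: s1:12  s2:12  s3:4  s4:4  s5:0  s6:0 → peak 12
B@2: s1:8  s2:12  s3:4  s4:4  s5:4  s6:0 → peak 12
B@3: s1:8  s2:8  s3:4  s4:4  s5:4  s6:4 → peak 8
Best is B@3, peak 8.

8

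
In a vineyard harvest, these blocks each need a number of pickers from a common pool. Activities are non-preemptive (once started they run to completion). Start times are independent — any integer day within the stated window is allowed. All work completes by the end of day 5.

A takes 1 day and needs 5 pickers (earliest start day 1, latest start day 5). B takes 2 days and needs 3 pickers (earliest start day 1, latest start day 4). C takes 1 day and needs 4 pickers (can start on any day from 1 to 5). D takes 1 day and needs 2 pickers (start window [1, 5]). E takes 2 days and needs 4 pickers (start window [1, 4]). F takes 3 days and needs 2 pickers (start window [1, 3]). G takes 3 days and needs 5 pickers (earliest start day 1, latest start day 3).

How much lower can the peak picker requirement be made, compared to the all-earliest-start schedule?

Early-start peak: d1:25  d2:14  d3:7  d4:0  d5:0 ⇒ 25.
Leveled (A@1, B@1, C@2, D@3, E@4, F@1, G@3): d1:10  d2:9  d3:9  d4:9  d5:9 ⇒ 10.
Reduction 25 − 10 = 15.

15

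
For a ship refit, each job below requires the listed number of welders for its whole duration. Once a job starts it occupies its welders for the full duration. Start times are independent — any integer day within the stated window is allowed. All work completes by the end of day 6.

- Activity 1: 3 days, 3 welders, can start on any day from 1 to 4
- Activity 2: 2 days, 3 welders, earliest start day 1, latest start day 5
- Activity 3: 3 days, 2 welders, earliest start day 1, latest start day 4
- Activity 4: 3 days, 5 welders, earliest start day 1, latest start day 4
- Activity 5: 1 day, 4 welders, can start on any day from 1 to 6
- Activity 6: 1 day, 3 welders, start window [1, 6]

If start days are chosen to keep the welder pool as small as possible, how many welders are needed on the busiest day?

8

Early-start (Activity 1@1, Activity 2@1, Activity 3@1, Activity 4@1, Activity 5@1, Activity 6@1) gives peak 20: d1:20  d2:13  d3:10  d4:0  d5:0  d6:0.
Shift Activity 2→2, Activity 3→2, Activity 4→4, Activity 6→5.
Schedule Activity 1@1, Activity 2@2, Activity 3@2, Activity 4@4, Activity 5@1, Activity 6@5: d1:7  d2:8  d3:8  d4:7  d5:8  d6:5 — peak 8.
Total welder-days = 43 over 6 days ⇒ peak ≥ ⌈43/6⌉ = 8, so 8 is optimal.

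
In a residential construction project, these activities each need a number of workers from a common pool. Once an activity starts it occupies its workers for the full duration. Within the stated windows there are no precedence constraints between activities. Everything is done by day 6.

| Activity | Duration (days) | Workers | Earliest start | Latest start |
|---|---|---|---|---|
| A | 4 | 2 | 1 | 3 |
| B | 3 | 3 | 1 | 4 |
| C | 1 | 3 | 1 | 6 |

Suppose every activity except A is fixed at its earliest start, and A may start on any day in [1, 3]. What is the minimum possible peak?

A@1: d1:8  d2:5  d3:5  d4:2  d5:0  d6:0 → peak 8
A@2: d1:6  d2:5  d3:5  d4:2  d5:2  d6:0 → peak 6
A@3: d1:6  d2:3  d3:5  d4:2  d5:2  d6:2 → peak 6
Best is A@2, peak 6.

6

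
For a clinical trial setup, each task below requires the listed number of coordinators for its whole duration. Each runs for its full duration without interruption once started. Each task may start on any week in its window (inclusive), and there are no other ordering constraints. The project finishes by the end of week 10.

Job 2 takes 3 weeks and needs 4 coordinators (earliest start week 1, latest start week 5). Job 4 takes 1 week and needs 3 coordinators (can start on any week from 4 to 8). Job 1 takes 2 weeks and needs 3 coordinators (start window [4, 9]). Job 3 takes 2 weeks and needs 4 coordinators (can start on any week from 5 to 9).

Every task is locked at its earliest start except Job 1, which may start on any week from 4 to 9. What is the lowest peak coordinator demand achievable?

Job 1@4: w1:4  w2:4  w3:4  w4:6  w5:7  w6:4  w7:0  w8:0  w9:0  w10:0 → peak 7
Job 1@5: w1:4  w2:4  w3:4  w4:3  w5:7  w6:7  w7:0  w8:0  w9:0  w10:0 → peak 7
Job 1@6: w1:4  w2:4  w3:4  w4:3  w5:4  w6:7  w7:3  w8:0  w9:0  w10:0 → peak 7
Job 1@7: w1:4  w2:4  w3:4  w4:3  w5:4  w6:4  w7:3  w8:3  w9:0  w10:0 → peak 4
Job 1@8: w1:4  w2:4  w3:4  w4:3  w5:4  w6:4  w7:0  w8:3  w9:3  w10:0 → peak 4
Job 1@9: w1:4  w2:4  w3:4  w4:3  w5:4  w6:4  w7:0  w8:0  w9:3  w10:3 → peak 4
Best is Job 1@7, peak 4.

4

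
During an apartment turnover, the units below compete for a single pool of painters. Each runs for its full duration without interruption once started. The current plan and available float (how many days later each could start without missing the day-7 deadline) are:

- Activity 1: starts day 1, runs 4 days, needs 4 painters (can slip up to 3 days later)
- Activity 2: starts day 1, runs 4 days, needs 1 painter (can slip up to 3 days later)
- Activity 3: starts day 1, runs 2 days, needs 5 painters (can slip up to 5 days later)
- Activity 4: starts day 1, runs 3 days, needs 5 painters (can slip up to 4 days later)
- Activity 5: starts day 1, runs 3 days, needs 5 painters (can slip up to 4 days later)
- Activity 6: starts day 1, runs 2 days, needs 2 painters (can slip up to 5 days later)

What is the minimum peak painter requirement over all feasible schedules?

Early-start (Activity 1@1, Activity 2@1, Activity 3@1, Activity 4@1, Activity 5@1, Activity 6@1) gives peak 22: d1:22  d2:22  d3:15  d4:5  d5:0  d6:0  d7:0.
Shift Activity 4→3, Activity 5→5, Activity 6→6.
Schedule Activity 1@1, Activity 2@1, Activity 3@1, Activity 4@3, Activity 5@5, Activity 6@6: d1:10  d2:10  d3:10  d4:10  d5:10  d6:7  d7:7 — peak 10.
Total painter-days = 64 over 7 days ⇒ peak ≥ ⌈64/7⌉ = 10, so 10 is optimal.

10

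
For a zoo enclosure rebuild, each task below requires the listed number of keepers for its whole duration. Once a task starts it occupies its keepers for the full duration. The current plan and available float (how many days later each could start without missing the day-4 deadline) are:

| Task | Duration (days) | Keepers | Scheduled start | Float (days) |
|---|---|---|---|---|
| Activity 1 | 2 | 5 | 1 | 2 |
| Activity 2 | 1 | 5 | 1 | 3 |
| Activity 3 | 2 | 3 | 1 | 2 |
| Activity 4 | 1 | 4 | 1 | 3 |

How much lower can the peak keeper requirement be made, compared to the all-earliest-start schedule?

9

Early-start peak: d1:17  d2:8  d3:0  d4:0 ⇒ 17.
Leveled (Activity 1@1, Activity 2@3, Activity 3@1, Activity 4@4): d1:8  d2:8  d3:5  d4:4 ⇒ 8.
Reduction 17 − 8 = 9.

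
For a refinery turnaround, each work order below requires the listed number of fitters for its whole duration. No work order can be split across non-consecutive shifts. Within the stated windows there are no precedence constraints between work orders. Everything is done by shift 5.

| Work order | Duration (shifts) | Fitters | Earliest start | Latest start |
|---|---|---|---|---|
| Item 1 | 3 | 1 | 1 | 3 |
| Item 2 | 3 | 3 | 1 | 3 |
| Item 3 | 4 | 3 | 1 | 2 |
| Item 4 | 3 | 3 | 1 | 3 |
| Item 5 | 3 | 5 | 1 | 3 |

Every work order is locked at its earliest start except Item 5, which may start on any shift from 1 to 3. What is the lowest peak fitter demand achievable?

15

Item 5@1: s1:15  s2:15  s3:15  s4:3  s5:0 → peak 15
Item 5@2: s1:10  s2:15  s3:15  s4:8  s5:0 → peak 15
Item 5@3: s1:10  s2:10  s3:15  s4:8  s5:5 → peak 15
Best is Item 5@1, peak 15.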